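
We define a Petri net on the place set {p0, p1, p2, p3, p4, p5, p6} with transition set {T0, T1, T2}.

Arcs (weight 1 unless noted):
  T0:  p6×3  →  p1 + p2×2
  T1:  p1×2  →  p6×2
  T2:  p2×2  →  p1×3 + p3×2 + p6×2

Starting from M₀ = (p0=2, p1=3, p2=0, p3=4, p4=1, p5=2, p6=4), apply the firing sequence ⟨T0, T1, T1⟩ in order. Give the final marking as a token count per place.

step 1: fire T0:  (p0=2, p1=3, p2=0, p3=4, p4=1, p5=2, p6=4) → (p0=2, p1=4, p2=2, p3=4, p4=1, p5=2, p6=1)
step 2: fire T1:  (p0=2, p1=4, p2=2, p3=4, p4=1, p5=2, p6=1) → (p0=2, p1=2, p2=2, p3=4, p4=1, p5=2, p6=3)
step 3: fire T1:  (p0=2, p1=2, p2=2, p3=4, p4=1, p5=2, p6=3) → (p0=2, p1=0, p2=2, p3=4, p4=1, p5=2, p6=5)

(p0=2, p1=0, p2=2, p3=4, p4=1, p5=2, p6=5)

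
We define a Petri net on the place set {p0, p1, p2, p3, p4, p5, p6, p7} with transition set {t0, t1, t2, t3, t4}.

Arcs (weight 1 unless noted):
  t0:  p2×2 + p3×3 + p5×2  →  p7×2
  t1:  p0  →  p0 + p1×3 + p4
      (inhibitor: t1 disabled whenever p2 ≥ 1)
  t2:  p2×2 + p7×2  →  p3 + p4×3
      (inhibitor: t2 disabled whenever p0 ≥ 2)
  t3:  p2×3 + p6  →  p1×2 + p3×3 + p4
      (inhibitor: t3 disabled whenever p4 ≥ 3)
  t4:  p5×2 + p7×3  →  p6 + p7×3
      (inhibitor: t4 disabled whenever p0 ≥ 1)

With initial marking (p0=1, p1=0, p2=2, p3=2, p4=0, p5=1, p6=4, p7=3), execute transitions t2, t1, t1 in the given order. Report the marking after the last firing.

step 1: fire t2:  (p0=1, p1=0, p2=2, p3=2, p4=0, p5=1, p6=4, p7=3) → (p0=1, p1=0, p2=0, p3=3, p4=3, p5=1, p6=4, p7=1)
step 2: fire t1:  (p0=1, p1=0, p2=0, p3=3, p4=3, p5=1, p6=4, p7=1) → (p0=1, p1=3, p2=0, p3=3, p4=4, p5=1, p6=4, p7=1)
step 3: fire t1:  (p0=1, p1=3, p2=0, p3=3, p4=4, p5=1, p6=4, p7=1) → (p0=1, p1=6, p2=0, p3=3, p4=5, p5=1, p6=4, p7=1)

(p0=1, p1=6, p2=0, p3=3, p4=5, p5=1, p6=4, p7=1)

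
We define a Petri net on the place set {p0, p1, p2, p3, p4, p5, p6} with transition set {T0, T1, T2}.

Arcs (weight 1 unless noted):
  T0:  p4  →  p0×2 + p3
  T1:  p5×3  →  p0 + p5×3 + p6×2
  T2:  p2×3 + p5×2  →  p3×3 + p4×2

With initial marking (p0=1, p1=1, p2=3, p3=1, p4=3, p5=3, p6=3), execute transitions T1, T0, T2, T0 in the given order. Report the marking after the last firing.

(p0=6, p1=1, p2=0, p3=6, p4=3, p5=1, p6=5)

step 1: fire T1:  (p0=1, p1=1, p2=3, p3=1, p4=3, p5=3, p6=3) → (p0=2, p1=1, p2=3, p3=1, p4=3, p5=3, p6=5)
step 2: fire T0:  (p0=2, p1=1, p2=3, p3=1, p4=3, p5=3, p6=5) → (p0=4, p1=1, p2=3, p3=2, p4=2, p5=3, p6=5)
step 3: fire T2:  (p0=4, p1=1, p2=3, p3=2, p4=2, p5=3, p6=5) → (p0=4, p1=1, p2=0, p3=5, p4=4, p5=1, p6=5)
step 4: fire T0:  (p0=4, p1=1, p2=0, p3=5, p4=4, p5=1, p6=5) → (p0=6, p1=1, p2=0, p3=6, p4=3, p5=1, p6=5)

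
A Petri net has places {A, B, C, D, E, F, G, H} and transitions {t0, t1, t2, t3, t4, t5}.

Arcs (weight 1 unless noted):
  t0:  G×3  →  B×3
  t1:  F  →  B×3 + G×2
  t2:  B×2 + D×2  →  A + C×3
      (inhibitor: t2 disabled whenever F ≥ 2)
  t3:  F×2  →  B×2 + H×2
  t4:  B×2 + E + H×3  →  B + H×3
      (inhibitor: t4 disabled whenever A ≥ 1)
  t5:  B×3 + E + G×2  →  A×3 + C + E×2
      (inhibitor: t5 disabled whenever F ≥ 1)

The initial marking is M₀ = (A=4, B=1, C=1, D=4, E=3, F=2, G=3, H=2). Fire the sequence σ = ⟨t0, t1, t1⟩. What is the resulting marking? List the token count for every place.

(A=4, B=10, C=1, D=4, E=3, F=0, G=4, H=2)

step 1: fire t0:  (A=4, B=1, C=1, D=4, E=3, F=2, G=3, H=2) → (A=4, B=4, C=1, D=4, E=3, F=2, G=0, H=2)
step 2: fire t1:  (A=4, B=4, C=1, D=4, E=3, F=2, G=0, H=2) → (A=4, B=7, C=1, D=4, E=3, F=1, G=2, H=2)
step 3: fire t1:  (A=4, B=7, C=1, D=4, E=3, F=1, G=2, H=2) → (A=4, B=10, C=1, D=4, E=3, F=0, G=4, H=2)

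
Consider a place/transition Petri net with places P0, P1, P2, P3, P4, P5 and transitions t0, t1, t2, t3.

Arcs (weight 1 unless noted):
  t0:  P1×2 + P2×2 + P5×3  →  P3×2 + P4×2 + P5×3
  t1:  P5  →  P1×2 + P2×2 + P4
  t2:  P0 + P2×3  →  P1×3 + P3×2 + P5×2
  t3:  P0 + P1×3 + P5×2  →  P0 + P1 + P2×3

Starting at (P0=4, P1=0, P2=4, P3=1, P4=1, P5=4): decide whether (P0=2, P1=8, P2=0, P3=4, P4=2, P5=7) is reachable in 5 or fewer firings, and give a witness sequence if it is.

depth 0: 1 marking
depth 1: 3 markings reached so far
depth 2: 7 markings reached so far
depth 3: 15 markings reached so far
depth 4: 25 markings reached so far
depth 5: 40 markings reached so far
target is not among the 40 markings reachable within 5 steps

NO — not reachable within 5 firings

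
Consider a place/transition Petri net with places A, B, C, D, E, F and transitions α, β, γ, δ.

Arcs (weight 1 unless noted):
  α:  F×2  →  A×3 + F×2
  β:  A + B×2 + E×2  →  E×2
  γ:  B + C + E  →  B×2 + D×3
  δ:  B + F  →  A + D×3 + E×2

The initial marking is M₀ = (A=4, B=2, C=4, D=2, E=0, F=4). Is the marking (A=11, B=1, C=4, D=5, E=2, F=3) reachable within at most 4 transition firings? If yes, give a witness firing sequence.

step 1: fire α:  (A=4, B=2, C=4, D=2, E=0, F=4) → (A=7, B=2, C=4, D=2, E=0, F=4)
step 2: fire α:  (A=7, B=2, C=4, D=2, E=0, F=4) → (A=10, B=2, C=4, D=2, E=0, F=4)
step 3: fire δ:  (A=10, B=2, C=4, D=2, E=0, F=4) → (A=11, B=1, C=4, D=5, E=2, F=3)

YES — reachable via ⟨α, α, δ⟩ (3 firings)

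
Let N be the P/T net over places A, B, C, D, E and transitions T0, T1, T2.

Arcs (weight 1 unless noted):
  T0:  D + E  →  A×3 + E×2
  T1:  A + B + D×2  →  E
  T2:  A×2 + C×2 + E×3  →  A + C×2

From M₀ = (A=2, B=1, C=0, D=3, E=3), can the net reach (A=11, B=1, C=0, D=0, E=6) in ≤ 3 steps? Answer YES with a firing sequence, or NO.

YES — reachable via ⟨T0, T0, T0⟩ (3 firings)

step 1: fire T0:  (A=2, B=1, C=0, D=3, E=3) → (A=5, B=1, C=0, D=2, E=4)
step 2: fire T0:  (A=5, B=1, C=0, D=2, E=4) → (A=8, B=1, C=0, D=1, E=5)
step 3: fire T0:  (A=8, B=1, C=0, D=1, E=5) → (A=11, B=1, C=0, D=0, E=6)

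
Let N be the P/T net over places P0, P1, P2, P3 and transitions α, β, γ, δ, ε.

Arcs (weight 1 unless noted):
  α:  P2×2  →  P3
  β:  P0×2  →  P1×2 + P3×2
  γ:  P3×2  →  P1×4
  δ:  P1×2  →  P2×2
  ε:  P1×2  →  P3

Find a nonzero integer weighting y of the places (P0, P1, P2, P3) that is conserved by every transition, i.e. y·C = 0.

Incidence matrix C (rows=places, cols=transitions):
        α    β    γ    δ    ε
   P0   0   -2    0    0    0
   P1   0    2    4   -2   -2
   P2  -2    0    0    2    0
   P3   1    2   -2    0    1

Candidate y = [3, 1, 1, 2]; check y·C column-wise:
  col α: 3·0 + 1·0 + 1·-2 + 2·1 = 0
  col β: 3·-2 + 1·2 + 1·0 + 2·2 = 0
  col γ: 3·0 + 1·4 + 1·0 + 2·-2 = 0
  col δ: 3·0 + 1·-2 + 1·2 + 2·0 = 0
  col ε: 3·0 + 1·-2 + 1·0 + 2·1 = 0

y = (P0:3, P1:1, P2:1, P3:2)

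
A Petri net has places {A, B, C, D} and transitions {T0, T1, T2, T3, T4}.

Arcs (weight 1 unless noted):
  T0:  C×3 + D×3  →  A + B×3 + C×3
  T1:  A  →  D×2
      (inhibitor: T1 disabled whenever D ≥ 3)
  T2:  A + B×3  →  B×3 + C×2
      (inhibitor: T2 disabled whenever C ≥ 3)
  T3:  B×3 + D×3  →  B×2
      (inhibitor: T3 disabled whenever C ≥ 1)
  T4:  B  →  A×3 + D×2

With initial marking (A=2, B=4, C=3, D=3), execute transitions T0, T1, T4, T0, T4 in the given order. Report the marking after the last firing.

(A=9, B=8, C=3, D=3)

step 1: fire T0:  (A=2, B=4, C=3, D=3) → (A=3, B=7, C=3, D=0)
step 2: fire T1:  (A=3, B=7, C=3, D=0) → (A=2, B=7, C=3, D=2)
step 3: fire T4:  (A=2, B=7, C=3, D=2) → (A=5, B=6, C=3, D=4)
step 4: fire T0:  (A=5, B=6, C=3, D=4) → (A=6, B=9, C=3, D=1)
step 5: fire T4:  (A=6, B=9, C=3, D=1) → (A=9, B=8, C=3, D=3)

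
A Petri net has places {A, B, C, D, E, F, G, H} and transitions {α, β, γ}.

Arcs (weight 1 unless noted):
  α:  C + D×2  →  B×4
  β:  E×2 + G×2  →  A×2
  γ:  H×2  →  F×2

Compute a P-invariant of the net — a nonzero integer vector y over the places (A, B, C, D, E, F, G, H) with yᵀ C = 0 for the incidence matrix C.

Incidence matrix C (rows=places, cols=transitions):
        α    β    γ
    A   0    2    0
    B   4    0    0
    C  -1    0    0
    D  -2    0    0
    E   0   -2    0
    F   0    0    2
    G   0   -2    0
    H   0    0   -2

Candidate y = [0, 1, 4, 0, 0, 0, 0, 0]; check y·C column-wise:
  col α: 1·4 + 4·-1 + 0·-2 = 0
  col β: 0·2 + 1·0 + 4·0 + 0·-2 + 0·-2 = 0
  col γ: 1·0 + 4·0 + 0·2 + 0·-2 = 0

y = (A:0, B:1, C:4, D:0, E:0, F:0, G:0, H:0)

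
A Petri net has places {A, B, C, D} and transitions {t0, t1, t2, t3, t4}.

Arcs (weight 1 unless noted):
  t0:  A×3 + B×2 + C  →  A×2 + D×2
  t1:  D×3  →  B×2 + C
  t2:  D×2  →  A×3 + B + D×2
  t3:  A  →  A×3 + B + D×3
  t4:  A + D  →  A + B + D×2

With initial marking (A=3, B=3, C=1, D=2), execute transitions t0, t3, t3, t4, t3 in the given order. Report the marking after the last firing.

step 1: fire t0:  (A=3, B=3, C=1, D=2) → (A=2, B=1, C=0, D=4)
step 2: fire t3:  (A=2, B=1, C=0, D=4) → (A=4, B=2, C=0, D=7)
step 3: fire t3:  (A=4, B=2, C=0, D=7) → (A=6, B=3, C=0, D=10)
step 4: fire t4:  (A=6, B=3, C=0, D=10) → (A=6, B=4, C=0, D=11)
step 5: fire t3:  (A=6, B=4, C=0, D=11) → (A=8, B=5, C=0, D=14)

(A=8, B=5, C=0, D=14)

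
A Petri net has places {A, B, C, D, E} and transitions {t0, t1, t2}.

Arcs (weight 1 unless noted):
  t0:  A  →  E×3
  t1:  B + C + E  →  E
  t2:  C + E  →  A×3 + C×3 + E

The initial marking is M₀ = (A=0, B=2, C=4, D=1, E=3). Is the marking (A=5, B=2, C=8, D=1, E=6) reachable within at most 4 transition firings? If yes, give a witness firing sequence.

step 1: fire t2:  (A=0, B=2, C=4, D=1, E=3) → (A=3, B=2, C=6, D=1, E=3)
step 2: fire t0:  (A=3, B=2, C=6, D=1, E=3) → (A=2, B=2, C=6, D=1, E=6)
step 3: fire t2:  (A=2, B=2, C=6, D=1, E=6) → (A=5, B=2, C=8, D=1, E=6)

YES — reachable via ⟨t2, t0, t2⟩ (3 firings)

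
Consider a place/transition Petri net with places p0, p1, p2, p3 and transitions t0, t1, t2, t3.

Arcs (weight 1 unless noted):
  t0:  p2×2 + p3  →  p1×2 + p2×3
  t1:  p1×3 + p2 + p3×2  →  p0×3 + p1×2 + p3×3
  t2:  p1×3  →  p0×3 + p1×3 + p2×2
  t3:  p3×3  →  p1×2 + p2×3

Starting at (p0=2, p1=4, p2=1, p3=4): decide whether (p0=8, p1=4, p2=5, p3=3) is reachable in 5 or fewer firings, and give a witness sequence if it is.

depth 0: 1 marking
depth 1: 4 markings reached so far
depth 2: 10 markings reached so far
depth 3: 21 markings reached so far
depth 4: 39 markings reached so far
depth 5: 65 markings reached so far
target is not among the 65 markings reachable within 5 steps

NO — not reachable within 5 firings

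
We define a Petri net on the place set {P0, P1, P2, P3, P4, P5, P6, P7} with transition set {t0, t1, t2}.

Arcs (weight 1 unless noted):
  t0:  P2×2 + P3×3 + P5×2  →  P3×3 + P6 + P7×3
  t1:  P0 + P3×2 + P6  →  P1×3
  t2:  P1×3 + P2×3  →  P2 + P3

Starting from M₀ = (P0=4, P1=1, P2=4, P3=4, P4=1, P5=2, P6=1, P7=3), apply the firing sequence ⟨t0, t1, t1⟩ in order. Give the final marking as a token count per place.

step 1: fire t0:  (P0=4, P1=1, P2=4, P3=4, P4=1, P5=2, P6=1, P7=3) → (P0=4, P1=1, P2=2, P3=4, P4=1, P5=0, P6=2, P7=6)
step 2: fire t1:  (P0=4, P1=1, P2=2, P3=4, P4=1, P5=0, P6=2, P7=6) → (P0=3, P1=4, P2=2, P3=2, P4=1, P5=0, P6=1, P7=6)
step 3: fire t1:  (P0=3, P1=4, P2=2, P3=2, P4=1, P5=0, P6=1, P7=6) → (P0=2, P1=7, P2=2, P3=0, P4=1, P5=0, P6=0, P7=6)

(P0=2, P1=7, P2=2, P3=0, P4=1, P5=0, P6=0, P7=6)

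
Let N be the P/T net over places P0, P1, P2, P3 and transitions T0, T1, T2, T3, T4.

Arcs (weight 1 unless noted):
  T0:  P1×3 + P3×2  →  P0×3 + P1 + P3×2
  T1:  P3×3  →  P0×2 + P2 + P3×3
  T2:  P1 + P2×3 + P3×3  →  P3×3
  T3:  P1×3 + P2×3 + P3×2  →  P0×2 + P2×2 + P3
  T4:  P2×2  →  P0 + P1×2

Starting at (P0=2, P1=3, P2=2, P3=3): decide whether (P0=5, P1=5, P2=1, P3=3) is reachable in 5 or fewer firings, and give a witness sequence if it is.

YES — reachable via ⟨T1, T4⟩ (2 firings)

step 1: fire T1:  (P0=2, P1=3, P2=2, P3=3) → (P0=4, P1=3, P2=3, P3=3)
step 2: fire T4:  (P0=4, P1=3, P2=3, P3=3) → (P0=5, P1=5, P2=1, P3=3)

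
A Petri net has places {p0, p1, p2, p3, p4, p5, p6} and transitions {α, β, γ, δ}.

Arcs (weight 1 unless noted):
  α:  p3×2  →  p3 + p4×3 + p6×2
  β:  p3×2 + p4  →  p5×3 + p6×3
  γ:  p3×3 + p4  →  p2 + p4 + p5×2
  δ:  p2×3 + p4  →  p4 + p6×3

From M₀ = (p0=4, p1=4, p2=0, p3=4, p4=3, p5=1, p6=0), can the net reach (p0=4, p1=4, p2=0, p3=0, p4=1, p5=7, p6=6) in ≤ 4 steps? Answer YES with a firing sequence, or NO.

step 1: fire β:  (p0=4, p1=4, p2=0, p3=4, p4=3, p5=1, p6=0) → (p0=4, p1=4, p2=0, p3=2, p4=2, p5=4, p6=3)
step 2: fire β:  (p0=4, p1=4, p2=0, p3=2, p4=2, p5=4, p6=3) → (p0=4, p1=4, p2=0, p3=0, p4=1, p5=7, p6=6)

YES — reachable via ⟨β, β⟩ (2 firings)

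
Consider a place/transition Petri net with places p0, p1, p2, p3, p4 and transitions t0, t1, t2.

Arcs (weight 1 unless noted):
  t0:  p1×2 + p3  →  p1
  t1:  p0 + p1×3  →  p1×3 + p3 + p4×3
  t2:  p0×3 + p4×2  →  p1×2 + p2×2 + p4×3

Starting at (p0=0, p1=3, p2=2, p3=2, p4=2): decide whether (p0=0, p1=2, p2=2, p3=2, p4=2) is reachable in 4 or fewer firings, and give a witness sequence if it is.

depth 0: 1 marking
depth 1: 2 markings reached so far
depth 2: 3 markings reached so far
depth 3: 3 markings reached so far
(frontier empty at depth 3; search complete)
target is not among the 3 markings reachable within 4 steps

NO — not reachable within 4 firings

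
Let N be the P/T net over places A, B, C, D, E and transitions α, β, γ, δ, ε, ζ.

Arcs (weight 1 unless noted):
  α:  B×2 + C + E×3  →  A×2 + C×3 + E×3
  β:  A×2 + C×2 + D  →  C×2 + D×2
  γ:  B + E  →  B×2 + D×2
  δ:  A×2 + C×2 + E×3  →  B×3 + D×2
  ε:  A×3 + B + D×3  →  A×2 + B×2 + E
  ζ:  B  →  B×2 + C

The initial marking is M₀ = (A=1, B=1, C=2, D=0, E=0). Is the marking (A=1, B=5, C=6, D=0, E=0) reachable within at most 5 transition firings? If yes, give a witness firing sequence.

step 1: fire ζ:  (A=1, B=1, C=2, D=0, E=0) → (A=1, B=2, C=3, D=0, E=0)
step 2: fire ζ:  (A=1, B=2, C=3, D=0, E=0) → (A=1, B=3, C=4, D=0, E=0)
step 3: fire ζ:  (A=1, B=3, C=4, D=0, E=0) → (A=1, B=4, C=5, D=0, E=0)
step 4: fire ζ:  (A=1, B=4, C=5, D=0, E=0) → (A=1, B=5, C=6, D=0, E=0)

YES — reachable via ⟨ζ, ζ, ζ, ζ⟩ (4 firings)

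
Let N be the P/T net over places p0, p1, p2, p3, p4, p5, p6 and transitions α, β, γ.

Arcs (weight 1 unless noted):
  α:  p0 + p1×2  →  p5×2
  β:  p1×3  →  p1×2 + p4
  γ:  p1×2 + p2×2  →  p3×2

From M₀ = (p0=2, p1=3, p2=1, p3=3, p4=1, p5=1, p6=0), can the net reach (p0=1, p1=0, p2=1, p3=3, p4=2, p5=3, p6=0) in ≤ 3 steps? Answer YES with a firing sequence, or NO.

YES — reachable via ⟨β, α⟩ (2 firings)

step 1: fire β:  (p0=2, p1=3, p2=1, p3=3, p4=1, p5=1, p6=0) → (p0=2, p1=2, p2=1, p3=3, p4=2, p5=1, p6=0)
step 2: fire α:  (p0=2, p1=2, p2=1, p3=3, p4=2, p5=1, p6=0) → (p0=1, p1=0, p2=1, p3=3, p4=2, p5=3, p6=0)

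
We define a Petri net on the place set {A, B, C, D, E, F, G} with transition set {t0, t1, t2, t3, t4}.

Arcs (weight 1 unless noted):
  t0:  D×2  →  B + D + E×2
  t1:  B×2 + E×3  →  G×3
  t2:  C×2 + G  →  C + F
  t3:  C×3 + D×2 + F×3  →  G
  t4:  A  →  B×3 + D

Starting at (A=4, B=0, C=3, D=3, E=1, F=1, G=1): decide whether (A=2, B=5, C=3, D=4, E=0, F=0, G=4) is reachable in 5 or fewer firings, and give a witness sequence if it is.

depth 0: 1 marking
depth 1: 4 markings reached so far
depth 2: 9 markings reached so far
depth 3: 17 markings reached so far
depth 4: 28 markings reached so far
depth 5: 42 markings reached so far
target is not among the 42 markings reachable within 5 steps

NO — not reachable within 5 firings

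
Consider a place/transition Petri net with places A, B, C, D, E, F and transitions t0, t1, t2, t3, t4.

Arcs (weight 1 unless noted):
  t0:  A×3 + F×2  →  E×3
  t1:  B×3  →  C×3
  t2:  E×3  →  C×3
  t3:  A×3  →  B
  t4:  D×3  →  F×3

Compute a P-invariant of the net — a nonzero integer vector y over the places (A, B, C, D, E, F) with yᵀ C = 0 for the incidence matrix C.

Incidence matrix C (rows=places, cols=transitions):
       t0   t1   t2   t3   t4
    A  -3    0    0   -3    0
    B   0   -3    0    1    0
    C   0    3    3    0    0
    D   0    0    0    0   -3
    E   3    0   -3    0    0
    F  -2    0    0    0    3

Candidate y = [1, 3, 3, 3, 3, 3]; check y·C column-wise:
  col t0: 1·-3 + 3·0 + 3·0 + 3·0 + 3·3 + 3·-2 = 0
  col t1: 1·0 + 3·-3 + 3·3 + 3·0 + 3·0 + 3·0 = 0
  col t2: 1·0 + 3·0 + 3·3 + 3·0 + 3·-3 + 3·0 = 0
  col t3: 1·-3 + 3·1 + 3·0 + 3·0 + 3·0 + 3·0 = 0
  col t4: 1·0 + 3·0 + 3·0 + 3·-3 + 3·0 + 3·3 = 0

y = (A:1, B:3, C:3, D:3, E:3, F:3)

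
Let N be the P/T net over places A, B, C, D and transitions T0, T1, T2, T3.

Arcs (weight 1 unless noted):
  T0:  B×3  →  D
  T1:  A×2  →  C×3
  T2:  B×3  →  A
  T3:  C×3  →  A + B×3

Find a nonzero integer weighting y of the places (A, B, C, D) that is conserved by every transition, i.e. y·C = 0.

y = (A:3, B:1, C:2, D:3)

Incidence matrix C (rows=places, cols=transitions):
       T0   T1   T2   T3
    A   0   -2    1    1
    B  -3    0   -3    3
    C   0    3    0   -3
    D   1    0    0    0

Candidate y = [3, 1, 2, 3]; check y·C column-wise:
  col T0: 3·0 + 1·-3 + 2·0 + 3·1 = 0
  col T1: 3·-2 + 1·0 + 2·3 + 3·0 = 0
  col T2: 3·1 + 1·-3 + 2·0 + 3·0 = 0
  col T3: 3·1 + 1·3 + 2·-3 + 3·0 = 0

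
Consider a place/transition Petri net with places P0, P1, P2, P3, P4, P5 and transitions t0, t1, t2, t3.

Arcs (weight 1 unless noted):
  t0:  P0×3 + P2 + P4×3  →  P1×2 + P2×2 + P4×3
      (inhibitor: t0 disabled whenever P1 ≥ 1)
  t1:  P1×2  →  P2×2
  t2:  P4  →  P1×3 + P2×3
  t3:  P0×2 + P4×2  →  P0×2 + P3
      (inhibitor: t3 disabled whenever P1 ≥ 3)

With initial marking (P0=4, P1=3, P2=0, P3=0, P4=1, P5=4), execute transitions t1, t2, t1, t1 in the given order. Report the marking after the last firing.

step 1: fire t1:  (P0=4, P1=3, P2=0, P3=0, P4=1, P5=4) → (P0=4, P1=1, P2=2, P3=0, P4=1, P5=4)
step 2: fire t2:  (P0=4, P1=1, P2=2, P3=0, P4=1, P5=4) → (P0=4, P1=4, P2=5, P3=0, P4=0, P5=4)
step 3: fire t1:  (P0=4, P1=4, P2=5, P3=0, P4=0, P5=4) → (P0=4, P1=2, P2=7, P3=0, P4=0, P5=4)
step 4: fire t1:  (P0=4, P1=2, P2=7, P3=0, P4=0, P5=4) → (P0=4, P1=0, P2=9, P3=0, P4=0, P5=4)

(P0=4, P1=0, P2=9, P3=0, P4=0, P5=4)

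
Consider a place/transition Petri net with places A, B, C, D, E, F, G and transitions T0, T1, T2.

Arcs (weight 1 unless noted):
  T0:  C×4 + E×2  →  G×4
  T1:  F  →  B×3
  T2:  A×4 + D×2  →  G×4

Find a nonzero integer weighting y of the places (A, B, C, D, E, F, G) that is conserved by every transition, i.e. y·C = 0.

Incidence matrix C (rows=places, cols=transitions):
       T0   T1   T2
    A   0    0   -4
    B   0    3    0
    C  -4    0    0
    D   0    0   -2
    E  -2    0    0
    F   0   -1    0
    G   4    0    4

Candidate y = [1, 0, 0, -2, 0, 0, 0]; check y·C column-wise:
  col T0: 1·0 + 0·-4 + -2·0 + 0·-2 + 0·4 = 0
  col T1: 1·0 + 0·3 + -2·0 + 0·-1 = 0
  col T2: 1·-4 + -2·-2 + 0·4 = 0

y = (A:1, B:0, C:0, D:-2, E:0, F:0, G:0)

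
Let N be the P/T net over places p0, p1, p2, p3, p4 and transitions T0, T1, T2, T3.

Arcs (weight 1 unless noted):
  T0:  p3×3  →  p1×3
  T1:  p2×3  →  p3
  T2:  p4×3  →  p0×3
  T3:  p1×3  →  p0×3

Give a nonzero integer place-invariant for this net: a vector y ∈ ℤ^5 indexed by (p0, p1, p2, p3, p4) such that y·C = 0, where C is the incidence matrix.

y = (p0:3, p1:3, p2:1, p3:3, p4:3)

Incidence matrix C (rows=places, cols=transitions):
       T0   T1   T2   T3
   p0   0    0    3    3
   p1   3    0    0   -3
   p2   0   -3    0    0
   p3  -3    1    0    0
   p4   0    0   -3    0

Candidate y = [3, 3, 1, 3, 3]; check y·C column-wise:
  col T0: 3·0 + 3·3 + 1·0 + 3·-3 + 3·0 = 0
  col T1: 3·0 + 3·0 + 1·-3 + 3·1 + 3·0 = 0
  col T2: 3·3 + 3·0 + 1·0 + 3·0 + 3·-3 = 0
  col T3: 3·3 + 3·-3 + 1·0 + 3·0 + 3·0 = 0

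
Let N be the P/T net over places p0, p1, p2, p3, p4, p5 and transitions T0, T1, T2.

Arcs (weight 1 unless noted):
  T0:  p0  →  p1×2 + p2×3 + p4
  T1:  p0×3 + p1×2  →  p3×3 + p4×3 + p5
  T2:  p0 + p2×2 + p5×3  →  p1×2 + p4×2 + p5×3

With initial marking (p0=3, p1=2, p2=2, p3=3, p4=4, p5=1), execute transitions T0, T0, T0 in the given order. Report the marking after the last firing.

step 1: fire T0:  (p0=3, p1=2, p2=2, p3=3, p4=4, p5=1) → (p0=2, p1=4, p2=5, p3=3, p4=5, p5=1)
step 2: fire T0:  (p0=2, p1=4, p2=5, p3=3, p4=5, p5=1) → (p0=1, p1=6, p2=8, p3=3, p4=6, p5=1)
step 3: fire T0:  (p0=1, p1=6, p2=8, p3=3, p4=6, p5=1) → (p0=0, p1=8, p2=11, p3=3, p4=7, p5=1)

(p0=0, p1=8, p2=11, p3=3, p4=7, p5=1)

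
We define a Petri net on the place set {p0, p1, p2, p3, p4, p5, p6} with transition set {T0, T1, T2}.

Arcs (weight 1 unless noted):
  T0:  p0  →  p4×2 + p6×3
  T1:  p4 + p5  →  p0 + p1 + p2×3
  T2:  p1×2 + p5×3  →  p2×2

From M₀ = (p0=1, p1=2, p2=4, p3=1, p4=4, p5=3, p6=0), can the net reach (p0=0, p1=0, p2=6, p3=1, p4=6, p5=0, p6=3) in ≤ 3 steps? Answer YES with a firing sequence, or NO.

YES — reachable via ⟨T0, T2⟩ (2 firings)

step 1: fire T0:  (p0=1, p1=2, p2=4, p3=1, p4=4, p5=3, p6=0) → (p0=0, p1=2, p2=4, p3=1, p4=6, p5=3, p6=3)
step 2: fire T2:  (p0=0, p1=2, p2=4, p3=1, p4=6, p5=3, p6=3) → (p0=0, p1=0, p2=6, p3=1, p4=6, p5=0, p6=3)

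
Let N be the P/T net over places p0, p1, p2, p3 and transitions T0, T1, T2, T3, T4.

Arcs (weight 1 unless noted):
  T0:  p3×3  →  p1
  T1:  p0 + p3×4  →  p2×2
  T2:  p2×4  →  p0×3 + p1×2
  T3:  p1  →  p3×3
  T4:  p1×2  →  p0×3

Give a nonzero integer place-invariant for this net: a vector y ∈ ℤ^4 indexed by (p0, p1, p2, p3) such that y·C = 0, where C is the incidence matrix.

Incidence matrix C (rows=places, cols=transitions):
       T0   T1   T2   T3   T4
   p0   0   -1    3    0    3
   p1   1    0    2   -1   -2
   p2   0    2   -4    0    0
   p3  -3   -4    0    3    0

Candidate y = [2, 3, 3, 1]; check y·C column-wise:
  col T0: 2·0 + 3·1 + 3·0 + 1·-3 = 0
  col T1: 2·-1 + 3·0 + 3·2 + 1·-4 = 0
  col T2: 2·3 + 3·2 + 3·-4 + 1·0 = 0
  col T3: 2·0 + 3·-1 + 3·0 + 1·3 = 0
  col T4: 2·3 + 3·-2 + 3·0 + 1·0 = 0

y = (p0:2, p1:3, p2:3, p3:1)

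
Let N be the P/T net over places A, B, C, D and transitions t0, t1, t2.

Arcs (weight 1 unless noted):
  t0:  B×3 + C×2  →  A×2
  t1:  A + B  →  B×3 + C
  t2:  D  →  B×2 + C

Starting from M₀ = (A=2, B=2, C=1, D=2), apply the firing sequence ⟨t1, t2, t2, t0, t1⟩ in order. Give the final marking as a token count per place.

step 1: fire t1:  (A=2, B=2, C=1, D=2) → (A=1, B=4, C=2, D=2)
step 2: fire t2:  (A=1, B=4, C=2, D=2) → (A=1, B=6, C=3, D=1)
step 3: fire t2:  (A=1, B=6, C=3, D=1) → (A=1, B=8, C=4, D=0)
step 4: fire t0:  (A=1, B=8, C=4, D=0) → (A=3, B=5, C=2, D=0)
step 5: fire t1:  (A=3, B=5, C=2, D=0) → (A=2, B=7, C=3, D=0)

(A=2, B=7, C=3, D=0)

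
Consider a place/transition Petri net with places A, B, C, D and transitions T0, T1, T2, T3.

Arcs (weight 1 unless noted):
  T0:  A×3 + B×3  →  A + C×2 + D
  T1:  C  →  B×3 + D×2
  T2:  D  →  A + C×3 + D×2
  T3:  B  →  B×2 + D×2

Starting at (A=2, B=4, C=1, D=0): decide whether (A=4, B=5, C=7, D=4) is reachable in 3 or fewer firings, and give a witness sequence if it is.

YES — reachable via ⟨T3, T2, T2⟩ (3 firings)

step 1: fire T3:  (A=2, B=4, C=1, D=0) → (A=2, B=5, C=1, D=2)
step 2: fire T2:  (A=2, B=5, C=1, D=2) → (A=3, B=5, C=4, D=3)
step 3: fire T2:  (A=3, B=5, C=4, D=3) → (A=4, B=5, C=7, D=4)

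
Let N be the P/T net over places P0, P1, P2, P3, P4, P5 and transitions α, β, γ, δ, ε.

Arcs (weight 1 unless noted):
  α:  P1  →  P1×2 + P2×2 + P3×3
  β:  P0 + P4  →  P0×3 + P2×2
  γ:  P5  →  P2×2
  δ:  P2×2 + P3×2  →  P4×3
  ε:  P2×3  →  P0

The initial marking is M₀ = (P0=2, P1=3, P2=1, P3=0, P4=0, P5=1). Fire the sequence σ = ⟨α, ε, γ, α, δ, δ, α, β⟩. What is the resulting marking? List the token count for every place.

step 1: fire α:  (P0=2, P1=3, P2=1, P3=0, P4=0, P5=1) → (P0=2, P1=4, P2=3, P3=3, P4=0, P5=1)
step 2: fire ε:  (P0=2, P1=4, P2=3, P3=3, P4=0, P5=1) → (P0=3, P1=4, P2=0, P3=3, P4=0, P5=1)
step 3: fire γ:  (P0=3, P1=4, P2=0, P3=3, P4=0, P5=1) → (P0=3, P1=4, P2=2, P3=3, P4=0, P5=0)
step 4: fire α:  (P0=3, P1=4, P2=2, P3=3, P4=0, P5=0) → (P0=3, P1=5, P2=4, P3=6, P4=0, P5=0)
step 5: fire δ:  (P0=3, P1=5, P2=4, P3=6, P4=0, P5=0) → (P0=3, P1=5, P2=2, P3=4, P4=3, P5=0)
step 6: fire δ:  (P0=3, P1=5, P2=2, P3=4, P4=3, P5=0) → (P0=3, P1=5, P2=0, P3=2, P4=6, P5=0)
step 7: fire α:  (P0=3, P1=5, P2=0, P3=2, P4=6, P5=0) → (P0=3, P1=6, P2=2, P3=5, P4=6, P5=0)
step 8: fire β:  (P0=3, P1=6, P2=2, P3=5, P4=6, P5=0) → (P0=5, P1=6, P2=4, P3=5, P4=5, P5=0)

(P0=5, P1=6, P2=4, P3=5, P4=5, P5=0)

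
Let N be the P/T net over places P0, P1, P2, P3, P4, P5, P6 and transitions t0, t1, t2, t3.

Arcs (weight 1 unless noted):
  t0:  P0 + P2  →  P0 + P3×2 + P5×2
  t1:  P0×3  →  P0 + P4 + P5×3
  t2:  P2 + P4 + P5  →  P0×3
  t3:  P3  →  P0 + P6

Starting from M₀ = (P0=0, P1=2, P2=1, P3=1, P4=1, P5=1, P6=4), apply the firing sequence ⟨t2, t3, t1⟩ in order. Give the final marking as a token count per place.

step 1: fire t2:  (P0=0, P1=2, P2=1, P3=1, P4=1, P5=1, P6=4) → (P0=3, P1=2, P2=0, P3=1, P4=0, P5=0, P6=4)
step 2: fire t3:  (P0=3, P1=2, P2=0, P3=1, P4=0, P5=0, P6=4) → (P0=4, P1=2, P2=0, P3=0, P4=0, P5=0, P6=5)
step 3: fire t1:  (P0=4, P1=2, P2=0, P3=0, P4=0, P5=0, P6=5) → (P0=2, P1=2, P2=0, P3=0, P4=1, P5=3, P6=5)

(P0=2, P1=2, P2=0, P3=0, P4=1, P5=3, P6=5)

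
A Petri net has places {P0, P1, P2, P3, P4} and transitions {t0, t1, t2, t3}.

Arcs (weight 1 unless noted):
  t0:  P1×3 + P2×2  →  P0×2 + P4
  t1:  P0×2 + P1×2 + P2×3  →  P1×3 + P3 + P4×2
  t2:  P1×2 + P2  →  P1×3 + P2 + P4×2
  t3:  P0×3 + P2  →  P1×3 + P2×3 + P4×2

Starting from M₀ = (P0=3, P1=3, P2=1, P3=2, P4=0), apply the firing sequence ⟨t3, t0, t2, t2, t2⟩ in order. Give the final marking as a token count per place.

(P0=2, P1=6, P2=1, P3=2, P4=9)

step 1: fire t3:  (P0=3, P1=3, P2=1, P3=2, P4=0) → (P0=0, P1=6, P2=3, P3=2, P4=2)
step 2: fire t0:  (P0=0, P1=6, P2=3, P3=2, P4=2) → (P0=2, P1=3, P2=1, P3=2, P4=3)
step 3: fire t2:  (P0=2, P1=3, P2=1, P3=2, P4=3) → (P0=2, P1=4, P2=1, P3=2, P4=5)
step 4: fire t2:  (P0=2, P1=4, P2=1, P3=2, P4=5) → (P0=2, P1=5, P2=1, P3=2, P4=7)
step 5: fire t2:  (P0=2, P1=5, P2=1, P3=2, P4=7) → (P0=2, P1=6, P2=1, P3=2, P4=9)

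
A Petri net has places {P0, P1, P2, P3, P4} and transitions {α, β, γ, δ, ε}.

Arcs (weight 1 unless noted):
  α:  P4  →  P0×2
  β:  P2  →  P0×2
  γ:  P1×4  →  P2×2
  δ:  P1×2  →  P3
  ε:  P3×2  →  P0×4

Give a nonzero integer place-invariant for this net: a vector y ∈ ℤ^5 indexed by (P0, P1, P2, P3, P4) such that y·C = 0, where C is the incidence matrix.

y = (P0:1, P1:1, P2:2, P3:2, P4:2)

Incidence matrix C (rows=places, cols=transitions):
        α    β    γ    δ    ε
   P0   2    2    0    0    4
   P1   0    0   -4   -2    0
   P2   0   -1    2    0    0
   P3   0    0    0    1   -2
   P4  -1    0    0    0    0

Candidate y = [1, 1, 2, 2, 2]; check y·C column-wise:
  col α: 1·2 + 1·0 + 2·0 + 2·0 + 2·-1 = 0
  col β: 1·2 + 1·0 + 2·-1 + 2·0 + 2·0 = 0
  col γ: 1·0 + 1·-4 + 2·2 + 2·0 + 2·0 = 0
  col δ: 1·0 + 1·-2 + 2·0 + 2·1 + 2·0 = 0
  col ε: 1·4 + 1·0 + 2·0 + 2·-2 + 2·0 = 0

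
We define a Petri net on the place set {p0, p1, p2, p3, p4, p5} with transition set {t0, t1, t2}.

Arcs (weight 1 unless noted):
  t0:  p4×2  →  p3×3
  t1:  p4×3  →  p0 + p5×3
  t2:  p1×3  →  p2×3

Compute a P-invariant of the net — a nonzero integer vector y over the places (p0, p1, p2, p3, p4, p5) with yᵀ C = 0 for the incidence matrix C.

y = (p0:0, p1:1, p2:1, p3:0, p4:0, p5:0)

Incidence matrix C (rows=places, cols=transitions):
       t0   t1   t2
   p0   0    1    0
   p1   0    0   -3
   p2   0    0    3
   p3   3    0    0
   p4  -2   -3    0
   p5   0    3    0

Candidate y = [0, 1, 1, 0, 0, 0]; check y·C column-wise:
  col t0: 1·0 + 1·0 + 0·3 + 0·-2 = 0
  col t1: 0·1 + 1·0 + 1·0 + 0·-3 + 0·3 = 0
  col t2: 1·-3 + 1·3 = 0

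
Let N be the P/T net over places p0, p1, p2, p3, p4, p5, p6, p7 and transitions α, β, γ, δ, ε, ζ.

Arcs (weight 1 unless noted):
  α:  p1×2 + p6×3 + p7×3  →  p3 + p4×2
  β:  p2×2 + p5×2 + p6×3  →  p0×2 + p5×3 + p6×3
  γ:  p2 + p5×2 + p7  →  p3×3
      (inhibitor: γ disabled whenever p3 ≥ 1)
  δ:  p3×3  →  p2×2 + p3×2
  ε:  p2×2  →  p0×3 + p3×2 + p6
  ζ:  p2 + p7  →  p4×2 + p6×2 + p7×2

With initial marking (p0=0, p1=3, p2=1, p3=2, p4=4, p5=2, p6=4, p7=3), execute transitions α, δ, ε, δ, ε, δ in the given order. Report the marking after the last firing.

(p0=6, p1=1, p2=3, p3=4, p4=6, p5=2, p6=3, p7=0)

step 1: fire α:  (p0=0, p1=3, p2=1, p3=2, p4=4, p5=2, p6=4, p7=3) → (p0=0, p1=1, p2=1, p3=3, p4=6, p5=2, p6=1, p7=0)
step 2: fire δ:  (p0=0, p1=1, p2=1, p3=3, p4=6, p5=2, p6=1, p7=0) → (p0=0, p1=1, p2=3, p3=2, p4=6, p5=2, p6=1, p7=0)
step 3: fire ε:  (p0=0, p1=1, p2=3, p3=2, p4=6, p5=2, p6=1, p7=0) → (p0=3, p1=1, p2=1, p3=4, p4=6, p5=2, p6=2, p7=0)
step 4: fire δ:  (p0=3, p1=1, p2=1, p3=4, p4=6, p5=2, p6=2, p7=0) → (p0=3, p1=1, p2=3, p3=3, p4=6, p5=2, p6=2, p7=0)
step 5: fire ε:  (p0=3, p1=1, p2=3, p3=3, p4=6, p5=2, p6=2, p7=0) → (p0=6, p1=1, p2=1, p3=5, p4=6, p5=2, p6=3, p7=0)
step 6: fire δ:  (p0=6, p1=1, p2=1, p3=5, p4=6, p5=2, p6=3, p7=0) → (p0=6, p1=1, p2=3, p3=4, p4=6, p5=2, p6=3, p7=0)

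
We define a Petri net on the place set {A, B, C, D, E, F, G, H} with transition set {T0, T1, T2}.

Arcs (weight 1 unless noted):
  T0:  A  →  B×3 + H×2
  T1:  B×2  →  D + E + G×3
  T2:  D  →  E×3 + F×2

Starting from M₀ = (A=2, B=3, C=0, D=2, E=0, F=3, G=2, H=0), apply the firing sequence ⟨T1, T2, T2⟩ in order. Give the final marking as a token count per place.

(A=2, B=1, C=0, D=1, E=7, F=7, G=5, H=0)

step 1: fire T1:  (A=2, B=3, C=0, D=2, E=0, F=3, G=2, H=0) → (A=2, B=1, C=0, D=3, E=1, F=3, G=5, H=0)
step 2: fire T2:  (A=2, B=1, C=0, D=3, E=1, F=3, G=5, H=0) → (A=2, B=1, C=0, D=2, E=4, F=5, G=5, H=0)
step 3: fire T2:  (A=2, B=1, C=0, D=2, E=4, F=5, G=5, H=0) → (A=2, B=1, C=0, D=1, E=7, F=7, G=5, H=0)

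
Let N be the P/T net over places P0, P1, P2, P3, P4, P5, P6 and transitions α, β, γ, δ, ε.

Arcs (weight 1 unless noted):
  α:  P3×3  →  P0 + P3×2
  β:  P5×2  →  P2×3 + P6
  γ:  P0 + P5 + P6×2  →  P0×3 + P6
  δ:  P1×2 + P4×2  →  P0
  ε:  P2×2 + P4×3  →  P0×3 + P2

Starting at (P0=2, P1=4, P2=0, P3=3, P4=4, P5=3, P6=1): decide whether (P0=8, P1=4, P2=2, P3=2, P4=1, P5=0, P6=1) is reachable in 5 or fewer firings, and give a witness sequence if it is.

step 1: fire α:  (P0=2, P1=4, P2=0, P3=3, P4=4, P5=3, P6=1) → (P0=3, P1=4, P2=0, P3=2, P4=4, P5=3, P6=1)
step 2: fire β:  (P0=3, P1=4, P2=0, P3=2, P4=4, P5=3, P6=1) → (P0=3, P1=4, P2=3, P3=2, P4=4, P5=1, P6=2)
step 3: fire γ:  (P0=3, P1=4, P2=3, P3=2, P4=4, P5=1, P6=2) → (P0=5, P1=4, P2=3, P3=2, P4=4, P5=0, P6=1)
step 4: fire ε:  (P0=5, P1=4, P2=3, P3=2, P4=4, P5=0, P6=1) → (P0=8, P1=4, P2=2, P3=2, P4=1, P5=0, P6=1)

YES — reachable via ⟨α, β, γ, ε⟩ (4 firings)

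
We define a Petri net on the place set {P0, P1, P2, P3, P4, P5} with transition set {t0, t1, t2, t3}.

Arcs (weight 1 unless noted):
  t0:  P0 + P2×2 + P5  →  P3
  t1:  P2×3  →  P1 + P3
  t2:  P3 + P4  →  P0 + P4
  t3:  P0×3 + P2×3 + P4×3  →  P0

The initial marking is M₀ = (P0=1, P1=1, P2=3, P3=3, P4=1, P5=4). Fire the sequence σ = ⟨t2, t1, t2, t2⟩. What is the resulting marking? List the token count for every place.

(P0=4, P1=2, P2=0, P3=1, P4=1, P5=4)

step 1: fire t2:  (P0=1, P1=1, P2=3, P3=3, P4=1, P5=4) → (P0=2, P1=1, P2=3, P3=2, P4=1, P5=4)
step 2: fire t1:  (P0=2, P1=1, P2=3, P3=2, P4=1, P5=4) → (P0=2, P1=2, P2=0, P3=3, P4=1, P5=4)
step 3: fire t2:  (P0=2, P1=2, P2=0, P3=3, P4=1, P5=4) → (P0=3, P1=2, P2=0, P3=2, P4=1, P5=4)
step 4: fire t2:  (P0=3, P1=2, P2=0, P3=2, P4=1, P5=4) → (P0=4, P1=2, P2=0, P3=1, P4=1, P5=4)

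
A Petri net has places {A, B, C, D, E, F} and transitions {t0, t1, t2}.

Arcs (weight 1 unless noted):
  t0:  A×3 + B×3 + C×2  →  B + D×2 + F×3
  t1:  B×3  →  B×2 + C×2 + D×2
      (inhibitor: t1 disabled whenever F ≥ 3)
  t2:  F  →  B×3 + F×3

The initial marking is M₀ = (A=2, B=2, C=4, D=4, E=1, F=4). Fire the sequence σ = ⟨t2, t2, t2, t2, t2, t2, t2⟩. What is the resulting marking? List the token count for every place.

step 1: fire t2:  (A=2, B=2, C=4, D=4, E=1, F=4) → (A=2, B=5, C=4, D=4, E=1, F=6)
step 2: fire t2:  (A=2, B=5, C=4, D=4, E=1, F=6) → (A=2, B=8, C=4, D=4, E=1, F=8)
step 3: fire t2:  (A=2, B=8, C=4, D=4, E=1, F=8) → (A=2, B=11, C=4, D=4, E=1, F=10)
step 4: fire t2:  (A=2, B=11, C=4, D=4, E=1, F=10) → (A=2, B=14, C=4, D=4, E=1, F=12)
step 5: fire t2:  (A=2, B=14, C=4, D=4, E=1, F=12) → (A=2, B=17, C=4, D=4, E=1, F=14)
step 6: fire t2:  (A=2, B=17, C=4, D=4, E=1, F=14) → (A=2, B=20, C=4, D=4, E=1, F=16)
step 7: fire t2:  (A=2, B=20, C=4, D=4, E=1, F=16) → (A=2, B=23, C=4, D=4, E=1, F=18)

(A=2, B=23, C=4, D=4, E=1, F=18)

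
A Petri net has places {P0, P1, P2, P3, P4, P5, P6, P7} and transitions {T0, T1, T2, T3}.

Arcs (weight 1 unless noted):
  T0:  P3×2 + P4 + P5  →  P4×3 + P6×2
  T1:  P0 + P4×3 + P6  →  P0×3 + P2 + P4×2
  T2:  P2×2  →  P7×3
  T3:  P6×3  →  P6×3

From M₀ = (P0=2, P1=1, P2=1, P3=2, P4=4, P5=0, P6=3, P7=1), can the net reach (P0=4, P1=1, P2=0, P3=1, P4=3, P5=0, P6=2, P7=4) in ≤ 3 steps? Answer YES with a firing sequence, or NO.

NO — not reachable within 3 firings

depth 0: 1 marking
depth 1: 2 markings reached so far
depth 2: 4 markings reached so far
depth 3: 5 markings reached so far
target is not among the 5 markings reachable within 3 steps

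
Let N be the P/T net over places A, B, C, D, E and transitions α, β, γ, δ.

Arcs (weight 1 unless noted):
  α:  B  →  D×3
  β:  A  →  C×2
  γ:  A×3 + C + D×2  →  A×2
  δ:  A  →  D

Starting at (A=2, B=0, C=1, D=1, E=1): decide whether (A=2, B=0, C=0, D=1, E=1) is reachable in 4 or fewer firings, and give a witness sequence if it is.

NO — not reachable within 4 firings

depth 0: 1 marking
depth 1: 3 markings reached so far
depth 2: 6 markings reached so far
depth 3: 6 markings reached so far
(frontier empty at depth 3; search complete)
target is not among the 6 markings reachable within 4 steps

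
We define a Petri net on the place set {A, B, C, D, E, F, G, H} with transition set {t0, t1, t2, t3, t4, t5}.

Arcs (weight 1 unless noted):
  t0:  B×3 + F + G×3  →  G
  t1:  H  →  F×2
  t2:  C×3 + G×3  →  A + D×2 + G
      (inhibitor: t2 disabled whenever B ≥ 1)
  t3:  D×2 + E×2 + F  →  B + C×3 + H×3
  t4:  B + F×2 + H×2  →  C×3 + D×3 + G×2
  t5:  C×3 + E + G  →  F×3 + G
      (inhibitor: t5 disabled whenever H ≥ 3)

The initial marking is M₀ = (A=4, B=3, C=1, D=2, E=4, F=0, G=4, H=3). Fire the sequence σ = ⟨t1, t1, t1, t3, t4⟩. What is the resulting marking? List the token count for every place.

(A=4, B=3, C=7, D=3, E=2, F=3, G=6, H=1)

step 1: fire t1:  (A=4, B=3, C=1, D=2, E=4, F=0, G=4, H=3) → (A=4, B=3, C=1, D=2, E=4, F=2, G=4, H=2)
step 2: fire t1:  (A=4, B=3, C=1, D=2, E=4, F=2, G=4, H=2) → (A=4, B=3, C=1, D=2, E=4, F=4, G=4, H=1)
step 3: fire t1:  (A=4, B=3, C=1, D=2, E=4, F=4, G=4, H=1) → (A=4, B=3, C=1, D=2, E=4, F=6, G=4, H=0)
step 4: fire t3:  (A=4, B=3, C=1, D=2, E=4, F=6, G=4, H=0) → (A=4, B=4, C=4, D=0, E=2, F=5, G=4, H=3)
step 5: fire t4:  (A=4, B=4, C=4, D=0, E=2, F=5, G=4, H=3) → (A=4, B=3, C=7, D=3, E=2, F=3, G=6, H=1)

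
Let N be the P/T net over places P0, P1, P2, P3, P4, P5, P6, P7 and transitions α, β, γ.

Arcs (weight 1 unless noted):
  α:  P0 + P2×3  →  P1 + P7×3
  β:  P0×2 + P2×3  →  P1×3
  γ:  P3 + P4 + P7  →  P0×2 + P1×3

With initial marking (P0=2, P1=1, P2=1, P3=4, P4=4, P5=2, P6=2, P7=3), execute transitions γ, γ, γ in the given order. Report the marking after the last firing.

(P0=8, P1=10, P2=1, P3=1, P4=1, P5=2, P6=2, P7=0)

step 1: fire γ:  (P0=2, P1=1, P2=1, P3=4, P4=4, P5=2, P6=2, P7=3) → (P0=4, P1=4, P2=1, P3=3, P4=3, P5=2, P6=2, P7=2)
step 2: fire γ:  (P0=4, P1=4, P2=1, P3=3, P4=3, P5=2, P6=2, P7=2) → (P0=6, P1=7, P2=1, P3=2, P4=2, P5=2, P6=2, P7=1)
step 3: fire γ:  (P0=6, P1=7, P2=1, P3=2, P4=2, P5=2, P6=2, P7=1) → (P0=8, P1=10, P2=1, P3=1, P4=1, P5=2, P6=2, P7=0)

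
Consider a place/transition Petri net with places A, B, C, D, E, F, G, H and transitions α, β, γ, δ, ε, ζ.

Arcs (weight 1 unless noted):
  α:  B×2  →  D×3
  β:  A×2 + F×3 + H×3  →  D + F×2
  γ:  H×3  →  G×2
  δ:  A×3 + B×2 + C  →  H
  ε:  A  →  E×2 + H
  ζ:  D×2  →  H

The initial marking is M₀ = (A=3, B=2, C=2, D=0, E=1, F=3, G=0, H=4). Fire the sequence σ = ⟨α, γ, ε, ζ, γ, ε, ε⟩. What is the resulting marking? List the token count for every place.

(A=0, B=0, C=2, D=1, E=7, F=3, G=4, H=2)

step 1: fire α:  (A=3, B=2, C=2, D=0, E=1, F=3, G=0, H=4) → (A=3, B=0, C=2, D=3, E=1, F=3, G=0, H=4)
step 2: fire γ:  (A=3, B=0, C=2, D=3, E=1, F=3, G=0, H=4) → (A=3, B=0, C=2, D=3, E=1, F=3, G=2, H=1)
step 3: fire ε:  (A=3, B=0, C=2, D=3, E=1, F=3, G=2, H=1) → (A=2, B=0, C=2, D=3, E=3, F=3, G=2, H=2)
step 4: fire ζ:  (A=2, B=0, C=2, D=3, E=3, F=3, G=2, H=2) → (A=2, B=0, C=2, D=1, E=3, F=3, G=2, H=3)
step 5: fire γ:  (A=2, B=0, C=2, D=1, E=3, F=3, G=2, H=3) → (A=2, B=0, C=2, D=1, E=3, F=3, G=4, H=0)
step 6: fire ε:  (A=2, B=0, C=2, D=1, E=3, F=3, G=4, H=0) → (A=1, B=0, C=2, D=1, E=5, F=3, G=4, H=1)
step 7: fire ε:  (A=1, B=0, C=2, D=1, E=5, F=3, G=4, H=1) → (A=0, B=0, C=2, D=1, E=7, F=3, G=4, H=2)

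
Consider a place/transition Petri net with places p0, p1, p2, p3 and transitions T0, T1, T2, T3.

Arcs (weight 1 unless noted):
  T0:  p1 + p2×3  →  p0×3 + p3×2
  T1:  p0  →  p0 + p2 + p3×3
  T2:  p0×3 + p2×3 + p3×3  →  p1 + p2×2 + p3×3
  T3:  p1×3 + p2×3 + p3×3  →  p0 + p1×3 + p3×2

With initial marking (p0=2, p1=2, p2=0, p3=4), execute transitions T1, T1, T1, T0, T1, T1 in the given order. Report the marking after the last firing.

step 1: fire T1:  (p0=2, p1=2, p2=0, p3=4) → (p0=2, p1=2, p2=1, p3=7)
step 2: fire T1:  (p0=2, p1=2, p2=1, p3=7) → (p0=2, p1=2, p2=2, p3=10)
step 3: fire T1:  (p0=2, p1=2, p2=2, p3=10) → (p0=2, p1=2, p2=3, p3=13)
step 4: fire T0:  (p0=2, p1=2, p2=3, p3=13) → (p0=5, p1=1, p2=0, p3=15)
step 5: fire T1:  (p0=5, p1=1, p2=0, p3=15) → (p0=5, p1=1, p2=1, p3=18)
step 6: fire T1:  (p0=5, p1=1, p2=1, p3=18) → (p0=5, p1=1, p2=2, p3=21)

(p0=5, p1=1, p2=2, p3=21)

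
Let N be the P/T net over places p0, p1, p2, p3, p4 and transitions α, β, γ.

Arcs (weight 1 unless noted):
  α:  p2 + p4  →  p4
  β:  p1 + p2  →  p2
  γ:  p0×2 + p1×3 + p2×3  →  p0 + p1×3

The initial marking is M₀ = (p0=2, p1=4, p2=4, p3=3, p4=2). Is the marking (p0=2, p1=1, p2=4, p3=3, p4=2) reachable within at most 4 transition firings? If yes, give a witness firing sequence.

YES — reachable via ⟨β, β, β⟩ (3 firings)

step 1: fire β:  (p0=2, p1=4, p2=4, p3=3, p4=2) → (p0=2, p1=3, p2=4, p3=3, p4=2)
step 2: fire β:  (p0=2, p1=3, p2=4, p3=3, p4=2) → (p0=2, p1=2, p2=4, p3=3, p4=2)
step 3: fire β:  (p0=2, p1=2, p2=4, p3=3, p4=2) → (p0=2, p1=1, p2=4, p3=3, p4=2)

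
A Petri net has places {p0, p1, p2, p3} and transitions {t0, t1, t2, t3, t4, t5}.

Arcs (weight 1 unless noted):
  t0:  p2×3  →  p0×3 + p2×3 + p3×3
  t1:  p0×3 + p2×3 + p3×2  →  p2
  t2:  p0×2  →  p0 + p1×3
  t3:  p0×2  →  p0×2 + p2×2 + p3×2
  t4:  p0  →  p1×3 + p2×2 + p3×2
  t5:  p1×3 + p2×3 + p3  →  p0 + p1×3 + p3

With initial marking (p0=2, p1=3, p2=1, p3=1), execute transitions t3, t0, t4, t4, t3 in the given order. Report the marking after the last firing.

step 1: fire t3:  (p0=2, p1=3, p2=1, p3=1) → (p0=2, p1=3, p2=3, p3=3)
step 2: fire t0:  (p0=2, p1=3, p2=3, p3=3) → (p0=5, p1=3, p2=3, p3=6)
step 3: fire t4:  (p0=5, p1=3, p2=3, p3=6) → (p0=4, p1=6, p2=5, p3=8)
step 4: fire t4:  (p0=4, p1=6, p2=5, p3=8) → (p0=3, p1=9, p2=7, p3=10)
step 5: fire t3:  (p0=3, p1=9, p2=7, p3=10) → (p0=3, p1=9, p2=9, p3=12)

(p0=3, p1=9, p2=9, p3=12)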